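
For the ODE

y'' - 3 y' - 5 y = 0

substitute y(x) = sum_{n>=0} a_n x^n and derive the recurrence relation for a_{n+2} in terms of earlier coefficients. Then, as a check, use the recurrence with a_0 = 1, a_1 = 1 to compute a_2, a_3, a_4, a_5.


Substitute y = sum_n a_n x^n.
y''(x) has coefficient (n+2)(n+1) a_{n+2} at x^n;
-3 y'(x) has coefficient -3 (n+1) a_{n+1} at x^n;
-5 y(x) has coefficient -5 a_n at x^n.
Matching x^n: (n+2)(n+1) a_{n+2} - 3 (n+1) a_{n+1} - 5 a_n = 0.
Thus a_{n+2} = [3 (n+1) a_{n+1} + 5 a_n] / ((n+1)(n+2)).

Check with a_0 = 1, a_1 = 1 (apply the recurrence for n = 0, 1, 2, 3): a_0 = 1, a_1 = 1, a_2 = 4, a_3 = 29/6, a_4 = 127/24, a_5 = 263/60.

a_(n+2) = [3 (n+1) a_(n+1) + 5 a_n] / ((n+1)(n+2)); check: a_0 = 1, a_1 = 1, a_2 = 4, a_3 = 29/6, a_4 = 127/24, a_5 = 263/60


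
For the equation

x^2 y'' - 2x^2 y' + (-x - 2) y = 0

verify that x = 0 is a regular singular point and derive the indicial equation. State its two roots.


Divide by x^2 to reach normal form y'' + P_1(x) y' + P_2(x) y = 0 with P_1(x) = -2 and P_2(x) = -1/x - 2/x^2.
x = 0 is a singular point because the y-coefficient -1/x - 2/x^2 has a pole at x = 0.
It is a regular singular point because x P_1(x) = p(x) = -2x and x^2 P_2(x) = q(x) = -x - 2 are polynomials, hence analytic at x = 0.
p(0) = 0,  q(0) = -2.
Indicial equation: r(r-1) + p(0) r + q(0) = 0, i.e. r^2 + (p(0) - 1) r + q(0) = 0, i.e. r^2 - 1 r - 2 = 0.
Discriminant: (-1)^2 - 4(-2) = 9, so r = (1 ± 3)/2.
Solving: r_1 = 2, r_2 = -1.

indicial: r^2 - 1 r - 2 = 0; roots r_1 = 2, r_2 = -1


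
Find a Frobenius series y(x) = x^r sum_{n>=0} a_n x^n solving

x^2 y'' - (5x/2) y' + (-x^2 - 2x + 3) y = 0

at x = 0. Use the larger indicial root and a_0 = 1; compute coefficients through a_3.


Write in Frobenius form y'' + (p(x)/x) y' + (q(x)/x^2) y = 0:
  p(x) = -5/2,  q(x) = -x^2 - 2x + 3.
Indicial equation: r(r-1) + (-5/2) r + (3) = 0 -> roots r_1 = 2, r_2 = 3/2.
Take r = r_1 = 2. Let y(x) = x^r sum_{n>=0} a_n x^n with a_0 = 1.
Substitute y = x^r sum a_n x^n and match x^{r+n}. The recurrence is
  D(n) a_n - 2 a_{n-1} - 1 a_{n-2} = 0,  where D(n) = (r+n)(r+n-1) + (-5/2)(r+n) + (3).
  a_n = [2 a_{n-1} + 1 a_{n-2}] / D(n).
Since the indicial polynomial factors as (r - r_1)(r - r_2), D(n) = (r_1 + n - r_1)(r_1 + n - r_2) = n(n + 1/2).
Evaluating step by step (a_0 = 1):
  n = 1: D(1) = 1(1 + 1/2) = 3/2; numerator = 2(1) = 2; a_1 = (2)/(3/2) = 4/3
  n = 2: D(2) = 2(2 + 1/2) = 5; numerator = 2(4/3) + 1(1) = 11/3; a_2 = (11/3)/(5) = 11/15
  n = 3: D(3) = 3(3 + 1/2) = 21/2; numerator = 2(11/15) + 1(4/3) = 14/5; a_3 = (14/5)/(21/2) = 4/15

r = 2; a_0 = 1; a_1 = 4/3; a_2 = 11/15; a_3 = 4/15


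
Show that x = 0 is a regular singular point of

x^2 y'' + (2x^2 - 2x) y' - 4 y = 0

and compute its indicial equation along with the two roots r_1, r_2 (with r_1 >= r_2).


Divide by x^2 to reach normal form y'' + P_1(x) y' + P_2(x) y = 0 with P_1(x) = 2 - 2/x and P_2(x) = -4/x^2.
x = 0 is a singular point because the y'-coefficient 2 - 2/x has a pole at x = 0 and the y-coefficient -4/x^2 has a pole at x = 0.
It is a regular singular point because x P_1(x) = p(x) = 2x - 2 and x^2 P_2(x) = q(x) = -4 are polynomials, hence analytic at x = 0.
p(0) = -2,  q(0) = -4.
Indicial equation: r(r-1) + p(0) r + q(0) = 0, i.e. r^2 + (p(0) - 1) r + q(0) = 0, i.e. r^2 - 3 r - 4 = 0.
Discriminant: (-3)^2 - 4(-4) = 25, so r = (3 ± 5)/2.
Solving: r_1 = 4, r_2 = -1.

indicial: r^2 - 3 r - 4 = 0; roots r_1 = 4, r_2 = -1


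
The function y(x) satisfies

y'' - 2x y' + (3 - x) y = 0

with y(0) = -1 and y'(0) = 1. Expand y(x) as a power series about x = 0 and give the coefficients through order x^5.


Ansatz: y(x) = sum_{n>=0} a_n x^n, so y'(x) = sum_{n>=1} n a_n x^(n-1) and y''(x) = sum_{n>=2} n(n-1) a_n x^(n-2).
Substitute into P(x) y'' + Q(x) y' + R(x) y = 0 with P(x) = 1, Q(x) = -2x, R(x) = 3 - x, and match powers of x.
Initial conditions: a_0 = -1, a_1 = 1.
Setting the coefficient of each power of x to zero and solving order by order (substituting the coefficients already found):
  x^0: 2 a_2 + 3 a_0 = 0  ->  2 a_2 = -3 a_0 = 3  ->  a_2 = 3/2
  x^1: 6 a_3 + a_1 - a_0 = 0  ->  6 a_3 = -a_1 + a_0 = -2  ->  a_3 = -1/3
  x^2: 12 a_4 - a_2 - a_1 = 0  ->  12 a_4 = a_2 + a_1 = 5/2  ->  a_4 = 5/24
  x^3: 20 a_5 - 3 a_3 - a_2 = 0  ->  20 a_5 = 3 a_3 + a_2 = 1/2  ->  a_5 = 1/40
Truncated series: y(x) = -1 + x + (3/2) x^2 - (1/3) x^3 + (5/24) x^4 + (1/40) x^5 + O(x^6).

a_0 = -1; a_1 = 1; a_2 = 3/2; a_3 = -1/3; a_4 = 5/24; a_5 = 1/40


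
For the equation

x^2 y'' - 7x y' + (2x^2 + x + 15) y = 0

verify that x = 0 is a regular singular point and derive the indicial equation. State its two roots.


Divide by x^2 to reach normal form y'' + P_1(x) y' + P_2(x) y = 0 with P_1(x) = -7/x and P_2(x) = 2 + 1/x + 15/x^2.
x = 0 is a singular point because the y'-coefficient -7/x has a pole at x = 0 and the y-coefficient 2 + 1/x + 15/x^2 has a pole at x = 0.
It is a regular singular point because x P_1(x) = p(x) = -7 and x^2 P_2(x) = q(x) = 2x^2 + x + 15 are polynomials, hence analytic at x = 0.
p(0) = -7,  q(0) = 15.
Indicial equation: r(r-1) + p(0) r + q(0) = 0, i.e. r^2 + (p(0) - 1) r + q(0) = 0, i.e. r^2 - 8 r + 15 = 0.
Discriminant: (-8)^2 - 4(15) = 4, so r = (8 ± 2)/2.
Solving: r_1 = 5, r_2 = 3.

indicial: r^2 - 8 r + 15 = 0; roots r_1 = 5, r_2 = 3


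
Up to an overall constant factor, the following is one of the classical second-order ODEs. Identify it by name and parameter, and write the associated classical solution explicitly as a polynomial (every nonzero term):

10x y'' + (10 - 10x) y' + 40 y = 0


All three coefficients share the factor 10; dividing through by 10 gives  x y'' + (1 - x) y' + 4 y = 0.
This matches the Laguerre equation x y'' + (1 - x) y' + n y = 0 with n = 4; the polynomial solution is L_4(x).
With y = sum_k a_k x^k, matching x^k gives (k+1)k a_{k+1} + (k+1) a_{k+1} - k a_k + n a_k = 0, i.e. (k+1)^2 a_{k+1} = (k - n) a_k = (k - 4) a_k. The right side vanishes at k = 4, so the series terminates at degree 4.
Standard normalization L_n(0) = 1 gives a_0 = 1. Work upward with a_{k+1} = (k - 4) a_k / (k+1)^2:
  a_1 = (0 - 4)(1) / 1^2 = -4/1 = -4
  a_2 = (1 - 4)(-4) / 2^2 = 12/4 = 3
  a_3 = (2 - 4)(3) / 3^2 = -6/9 = -2/3
  a_4 = (3 - 4)(-2/3) / 4^2 = (2/3)/16 = 1/24
Hence L_4(x) = x^4/24 - 2 x^3/3 + 3 x^2 - 4 x + 1.

L_4(x); series = x^4/24 - 2 x^3/3 + 3 x^2 - 4 x + 1


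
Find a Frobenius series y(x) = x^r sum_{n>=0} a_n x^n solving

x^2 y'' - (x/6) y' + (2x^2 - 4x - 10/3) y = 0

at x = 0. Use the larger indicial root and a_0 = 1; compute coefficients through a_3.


Write in Frobenius form y'' + (p(x)/x) y' + (q(x)/x^2) y = 0:
  p(x) = -1/6,  q(x) = 2x^2 - 4x - 10/3.
Indicial equation: r(r-1) + (-1/6) r + (-10/3) = 0 -> roots r_1 = 5/2, r_2 = -4/3.
Take r = r_1 = 5/2. Let y(x) = x^r sum_{n>=0} a_n x^n with a_0 = 1.
Substitute y = x^r sum a_n x^n and match x^{r+n}. The recurrence is
  D(n) a_n - 4 a_{n-1} + 2 a_{n-2} = 0,  where D(n) = (r+n)(r+n-1) + (-1/6)(r+n) + (-10/3).
  a_n = [4 a_{n-1} - 2 a_{n-2}] / D(n).
Since the indicial polynomial factors as (r - r_1)(r - r_2), D(n) = (r_1 + n - r_1)(r_1 + n - r_2) = n(n + 23/6).
Evaluating step by step (a_0 = 1):
  n = 1: D(1) = 1(1 + 23/6) = 29/6; numerator = 4(1) = 4; a_1 = (4)/(29/6) = 24/29
  n = 2: D(2) = 2(2 + 23/6) = 35/3; numerator = 4(24/29) - 2(1) = 38/29; a_2 = (38/29)/(35/3) = 114/1015
  n = 3: D(3) = 3(3 + 23/6) = 41/2; numerator = 4(114/1015) - 2(24/29) = -1224/1015; a_3 = (-1224/1015)/(41/2) = -2448/41615

r = 5/2; a_0 = 1; a_1 = 24/29; a_2 = 114/1015; a_3 = -2448/41615


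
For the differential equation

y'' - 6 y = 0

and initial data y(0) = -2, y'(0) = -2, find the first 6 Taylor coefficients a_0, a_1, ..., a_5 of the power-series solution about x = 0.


Ansatz: y(x) = sum_{n>=0} a_n x^n, so y'(x) = sum_{n>=1} n a_n x^(n-1) and y''(x) = sum_{n>=2} n(n-1) a_n x^(n-2).
Substitute into P(x) y'' + Q(x) y' + R(x) y = 0 with P(x) = 1, Q(x) = 0, R(x) = -6, and match powers of x.
Initial conditions: a_0 = -2, a_1 = -2.
Setting the coefficient of each power of x to zero and solving order by order (substituting the coefficients already found):
  x^0: 2 a_2 - 6 a_0 = 0  ->  2 a_2 = 6 a_0 = -12  ->  a_2 = -6
  x^1: 6 a_3 - 6 a_1 = 0  ->  6 a_3 = 6 a_1 = -12  ->  a_3 = -2
  x^2: 12 a_4 - 6 a_2 = 0  ->  12 a_4 = 6 a_2 = -36  ->  a_4 = -3
  x^3: 20 a_5 - 6 a_3 = 0  ->  20 a_5 = 6 a_3 = -12  ->  a_5 = -3/5
Truncated series: y(x) = -2 - 2 x - 6 x^2 - 2 x^3 - 3 x^4 - (3/5) x^5 + O(x^6).

a_0 = -2; a_1 = -2; a_2 = -6; a_3 = -2; a_4 = -3; a_5 = -3/5


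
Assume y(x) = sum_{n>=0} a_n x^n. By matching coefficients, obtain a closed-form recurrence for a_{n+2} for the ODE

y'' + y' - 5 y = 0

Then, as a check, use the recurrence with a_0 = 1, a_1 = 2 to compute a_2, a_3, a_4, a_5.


Substitute y = sum_n a_n x^n.
y''(x) has coefficient (n+2)(n+1) a_{n+2} at x^n;
y'(x) has coefficient (n+1) a_{n+1} at x^n;
-5 y(x) has coefficient -5 a_n at x^n.
Matching x^n: (n+2)(n+1) a_{n+2} + (n+1) a_{n+1} - 5 a_n = 0.
Thus a_{n+2} = [-(n+1) a_{n+1} + 5 a_n] / ((n+1)(n+2)).

Check with a_0 = 1, a_1 = 2 (apply the recurrence for n = 0, 1, 2, 3): a_0 = 1, a_1 = 2, a_2 = 3/2, a_3 = 7/6, a_4 = 1/3, a_5 = 9/40.

a_(n+2) = [-(n+1) a_(n+1) + 5 a_n] / ((n+1)(n+2)); check: a_0 = 1, a_1 = 2, a_2 = 3/2, a_3 = 7/6, a_4 = 1/3, a_5 = 9/40


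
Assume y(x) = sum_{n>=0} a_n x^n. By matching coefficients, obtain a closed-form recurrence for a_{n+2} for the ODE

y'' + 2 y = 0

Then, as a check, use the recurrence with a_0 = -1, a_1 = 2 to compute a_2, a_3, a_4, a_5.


Substitute y = sum_n a_n x^n into y'' + (const) y = 0.
y''(x) = sum_{n>=0} (n+2)(n+1) a_{n+2} x^n.
The ODE becomes sum_n [(n+2)(n+1) a_{n+2} + 2 a_n] x^n = 0.
Setting each coefficient to zero gives the recurrence:
  (n+2)(n+1) a_{n+2} + 2 a_n = 0,
  a_{n+2} = -2 / ((n+1)(n+2)) a_n.

Check with a_0 = -1, a_1 = 2 (apply the recurrence for n = 0, 1, 2, 3): a_0 = -1, a_1 = 2, a_2 = 1, a_3 = -2/3, a_4 = -1/6, a_5 = 1/15.

a_{n+2} = -2/((n+1)(n+2)) * a_n; check: a_0 = -1, a_1 = 2, a_2 = 1, a_3 = -2/3, a_4 = -1/6, a_5 = 1/15


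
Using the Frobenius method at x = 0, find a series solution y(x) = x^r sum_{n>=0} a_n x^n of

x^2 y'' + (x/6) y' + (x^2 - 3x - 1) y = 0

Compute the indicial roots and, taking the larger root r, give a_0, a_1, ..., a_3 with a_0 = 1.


Write in Frobenius form y'' + (p(x)/x) y' + (q(x)/x^2) y = 0:
  p(x) = 1/6,  q(x) = x^2 - 3x - 1.
Indicial equation: r(r-1) + (1/6) r + (-1) = 0 -> roots r_1 = 3/2, r_2 = -2/3.
Take r = r_1 = 3/2. Let y(x) = x^r sum_{n>=0} a_n x^n with a_0 = 1.
Substitute y = x^r sum a_n x^n and match x^{r+n}. The recurrence is
  D(n) a_n - 3 a_{n-1} + 1 a_{n-2} = 0,  where D(n) = (r+n)(r+n-1) + (1/6)(r+n) + (-1).
  a_n = [3 a_{n-1} - 1 a_{n-2}] / D(n).
Since the indicial polynomial factors as (r - r_1)(r - r_2), D(n) = (r_1 + n - r_1)(r_1 + n - r_2) = n(n + 13/6).
Evaluating step by step (a_0 = 1):
  n = 1: D(1) = 1(1 + 13/6) = 19/6; numerator = 3(1) = 3; a_1 = (3)/(19/6) = 18/19
  n = 2: D(2) = 2(2 + 13/6) = 25/3; numerator = 3(18/19) - 1(1) = 35/19; a_2 = (35/19)/(25/3) = 21/95
  n = 3: D(3) = 3(3 + 13/6) = 31/2; numerator = 3(21/95) - 1(18/19) = -27/95; a_3 = (-27/95)/(31/2) = -54/2945

r = 3/2; a_0 = 1; a_1 = 18/19; a_2 = 21/95; a_3 = -54/2945


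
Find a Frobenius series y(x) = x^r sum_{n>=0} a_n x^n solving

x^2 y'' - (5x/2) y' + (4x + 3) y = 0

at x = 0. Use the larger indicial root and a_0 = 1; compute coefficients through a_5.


Write in Frobenius form y'' + (p(x)/x) y' + (q(x)/x^2) y = 0:
  p(x) = -5/2,  q(x) = 4x + 3.
Indicial equation: r(r-1) + (-5/2) r + (3) = 0 -> roots r_1 = 2, r_2 = 3/2.
Take r = r_1 = 2. Let y(x) = x^r sum_{n>=0} a_n x^n with a_0 = 1.
Substitute y = x^r sum a_n x^n and match x^{r+n}. The recurrence is
  D(n) a_n + 4 a_{n-1} = 0,  where D(n) = (r+n)(r+n-1) + (-5/2)(r+n) + (3).
  a_n = -4 / D(n) * a_{n-1}.
Since the indicial polynomial factors as (r - r_1)(r - r_2), D(n) = (r_1 + n - r_1)(r_1 + n - r_2) = n(n + 1/2).
Evaluating step by step (a_0 = 1):
  n = 1: D(1) = 1(1 + 1/2) = 3/2; numerator = -4(1) = -4; a_1 = (-4)/(3/2) = -8/3
  n = 2: D(2) = 2(2 + 1/2) = 5; numerator = -4(-8/3) = 32/3; a_2 = (32/3)/(5) = 32/15
  n = 3: D(3) = 3(3 + 1/2) = 21/2; numerator = -4(32/15) = -128/15; a_3 = (-128/15)/(21/2) = -256/315
  n = 4: D(4) = 4(4 + 1/2) = 18; numerator = -4(-256/315) = 1024/315; a_4 = (1024/315)/(18) = 512/2835
  n = 5: D(5) = 5(5 + 1/2) = 55/2; numerator = -4(512/2835) = -2048/2835; a_5 = (-2048/2835)/(55/2) = -4096/155925

r = 2; a_0 = 1; a_1 = -8/3; a_2 = 32/15; a_3 = -256/315; a_4 = 512/2835; a_5 = -4096/155925


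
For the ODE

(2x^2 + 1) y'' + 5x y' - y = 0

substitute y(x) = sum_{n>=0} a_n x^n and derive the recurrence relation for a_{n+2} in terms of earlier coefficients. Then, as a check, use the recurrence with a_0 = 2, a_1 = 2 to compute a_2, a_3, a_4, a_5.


Substitute y = sum_n a_n x^n.
(1 + 2 x^2) y'' contributes (n+2)(n+1) a_{n+2} + 2 n(n-1) a_n at x^n.
5 x y'(x) contributes 5 n a_n at x^n.
-y(x) contributes -1 a_n at x^n.
Matching x^n: (n+2)(n+1) a_{n+2} + (2 n(n-1) + 5 n - 1) a_n = 0.
Thus a_{n+2} = (-2 n(n-1) - 5 n + 1) / ((n+1)(n+2)) * a_n.

Check with a_0 = 2, a_1 = 2 (apply the recurrence for n = 0, 1, 2, 3): a_0 = 2, a_1 = 2, a_2 = 1, a_3 = -4/3, a_4 = -13/12, a_5 = 26/15.

a_(n+2) = (-2 n(n-1) - 5 n + 1) / ((n+1)(n+2)) * a_n; check: a_0 = 2, a_1 = 2, a_2 = 1, a_3 = -4/3, a_4 = -13/12, a_5 = 26/15


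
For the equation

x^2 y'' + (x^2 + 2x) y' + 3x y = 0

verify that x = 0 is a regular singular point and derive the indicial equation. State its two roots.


Divide by x^2 to reach normal form y'' + P_1(x) y' + P_2(x) y = 0 with P_1(x) = 1 + 2/x and P_2(x) = 3/x.
x = 0 is a singular point because the y'-coefficient 1 + 2/x has a pole at x = 0 and the y-coefficient 3/x has a pole at x = 0.
It is a regular singular point because x P_1(x) = p(x) = x + 2 and x^2 P_2(x) = q(x) = 3x are polynomials, hence analytic at x = 0.
p(0) = 2,  q(0) = 0.
Indicial equation: r(r-1) + p(0) r + q(0) = 0, i.e. r^2 + (p(0) - 1) r + q(0) = 0, i.e. r^2 + 1 r = 0.
Discriminant: (1)^2 - 4(0) = 1, so r = (-1 ± 1)/2.
Solving: r_1 = 0, r_2 = -1.

indicial: r^2 + 1 r = 0; roots r_1 = 0, r_2 = -1


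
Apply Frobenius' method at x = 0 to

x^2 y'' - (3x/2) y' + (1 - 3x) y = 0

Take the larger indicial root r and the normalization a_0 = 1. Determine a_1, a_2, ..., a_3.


Write in Frobenius form y'' + (p(x)/x) y' + (q(x)/x^2) y = 0:
  p(x) = -3/2,  q(x) = 1 - 3x.
Indicial equation: r(r-1) + (-3/2) r + (1) = 0 -> roots r_1 = 2, r_2 = 1/2.
Take r = r_1 = 2. Let y(x) = x^r sum_{n>=0} a_n x^n with a_0 = 1.
Substitute y = x^r sum a_n x^n and match x^{r+n}. The recurrence is
  D(n) a_n - 3 a_{n-1} = 0,  where D(n) = (r+n)(r+n-1) + (-3/2)(r+n) + (1).
  a_n = 3 / D(n) * a_{n-1}.
Since the indicial polynomial factors as (r - r_1)(r - r_2), D(n) = (r_1 + n - r_1)(r_1 + n - r_2) = n(n + 3/2).
Evaluating step by step (a_0 = 1):
  n = 1: D(1) = 1(1 + 3/2) = 5/2; numerator = 3(1) = 3; a_1 = (3)/(5/2) = 6/5
  n = 2: D(2) = 2(2 + 3/2) = 7; numerator = 3(6/5) = 18/5; a_2 = (18/5)/(7) = 18/35
  n = 3: D(3) = 3(3 + 3/2) = 27/2; numerator = 3(18/35) = 54/35; a_3 = (54/35)/(27/2) = 4/35

r = 2; a_0 = 1; a_1 = 6/5; a_2 = 18/35; a_3 = 4/35


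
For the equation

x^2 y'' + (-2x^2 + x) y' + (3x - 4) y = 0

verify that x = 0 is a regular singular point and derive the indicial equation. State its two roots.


Divide by x^2 to reach normal form y'' + P_1(x) y' + P_2(x) y = 0 with P_1(x) = -2 + 1/x and P_2(x) = 3/x - 4/x^2.
x = 0 is a singular point because the y'-coefficient -2 + 1/x has a pole at x = 0 and the y-coefficient 3/x - 4/x^2 has a pole at x = 0.
It is a regular singular point because x P_1(x) = p(x) = 1 - 2x and x^2 P_2(x) = q(x) = 3x - 4 are polynomials, hence analytic at x = 0.
p(0) = 1,  q(0) = -4.
Indicial equation: r(r-1) + p(0) r + q(0) = 0, i.e. r^2 + (p(0) - 1) r + q(0) = 0, i.e. r^2 - 4 = 0.
Discriminant: (0)^2 - 4(-4) = 16, so r = (0 ± 4)/2.
Solving: r_1 = 2, r_2 = -2.

indicial: r^2 - 4 = 0; roots r_1 = 2, r_2 = -2


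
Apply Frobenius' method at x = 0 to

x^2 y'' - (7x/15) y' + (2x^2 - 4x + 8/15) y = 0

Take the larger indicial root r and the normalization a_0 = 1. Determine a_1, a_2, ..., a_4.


Write in Frobenius form y'' + (p(x)/x) y' + (q(x)/x^2) y = 0:
  p(x) = -7/15,  q(x) = 2x^2 - 4x + 8/15.
Indicial equation: r(r-1) + (-7/15) r + (8/15) = 0 -> roots r_1 = 4/5, r_2 = 2/3.
Take r = r_1 = 4/5. Let y(x) = x^r sum_{n>=0} a_n x^n with a_0 = 1.
Substitute y = x^r sum a_n x^n and match x^{r+n}. The recurrence is
  D(n) a_n - 4 a_{n-1} + 2 a_{n-2} = 0,  where D(n) = (r+n)(r+n-1) + (-7/15)(r+n) + (8/15).
  a_n = [4 a_{n-1} - 2 a_{n-2}] / D(n).
Since the indicial polynomial factors as (r - r_1)(r - r_2), D(n) = (r_1 + n - r_1)(r_1 + n - r_2) = n(n + 2/15).
Evaluating step by step (a_0 = 1):
  n = 1: D(1) = 1(1 + 2/15) = 17/15; numerator = 4(1) = 4; a_1 = (4)/(17/15) = 60/17
  n = 2: D(2) = 2(2 + 2/15) = 64/15; numerator = 4(60/17) - 2(1) = 206/17; a_2 = (206/17)/(64/15) = 1545/544
  n = 3: D(3) = 3(3 + 2/15) = 47/5; numerator = 4(1545/544) - 2(60/17) = 585/136; a_3 = (585/136)/(47/5) = 2925/6392
  n = 4: D(4) = 4(4 + 2/15) = 248/15; numerator = 4(2925/6392) - 2(1545/544) = -2895/752; a_4 = (-2895/752)/(248/15) = -43425/186496

r = 4/5; a_0 = 1; a_1 = 60/17; a_2 = 1545/544; a_3 = 2925/6392; a_4 = -43425/186496


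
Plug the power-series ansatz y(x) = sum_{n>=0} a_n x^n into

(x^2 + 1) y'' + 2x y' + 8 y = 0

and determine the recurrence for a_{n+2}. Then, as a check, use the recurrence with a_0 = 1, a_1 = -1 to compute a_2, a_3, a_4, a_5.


Substitute y = sum_n a_n x^n.
(1 + 1 x^2) y'' contributes (n+2)(n+1) a_{n+2} + n(n-1) a_n at x^n.
2 x y'(x) contributes 2 n a_n at x^n.
8 y(x) contributes 8 a_n at x^n.
Matching x^n: (n+2)(n+1) a_{n+2} + (n(n-1) + 2 n + 8) a_n = 0.
Thus a_{n+2} = (-n(n-1) - 2 n - 8) / ((n+1)(n+2)) * a_n.

Check with a_0 = 1, a_1 = -1 (apply the recurrence for n = 0, 1, 2, 3): a_0 = 1, a_1 = -1, a_2 = -4, a_3 = 5/3, a_4 = 14/3, a_5 = -5/3.

a_(n+2) = (-n(n-1) - 2 n - 8) / ((n+1)(n+2)) * a_n; check: a_0 = 1, a_1 = -1, a_2 = -4, a_3 = 5/3, a_4 = 14/3, a_5 = -5/3


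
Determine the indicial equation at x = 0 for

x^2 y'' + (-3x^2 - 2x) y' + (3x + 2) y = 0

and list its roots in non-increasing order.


Divide by x^2 to reach normal form y'' + P_1(x) y' + P_2(x) y = 0 with P_1(x) = -3 - 2/x and P_2(x) = 3/x + 2/x^2.
x = 0 is a singular point because the y'-coefficient -3 - 2/x has a pole at x = 0 and the y-coefficient 3/x + 2/x^2 has a pole at x = 0.
It is a regular singular point because x P_1(x) = p(x) = -3x - 2 and x^2 P_2(x) = q(x) = 3x + 2 are polynomials, hence analytic at x = 0.
p(0) = -2,  q(0) = 2.
Indicial equation: r(r-1) + p(0) r + q(0) = 0, i.e. r^2 + (p(0) - 1) r + q(0) = 0, i.e. r^2 - 3 r + 2 = 0.
Discriminant: (-3)^2 - 4(2) = 1, so r = (3 ± 1)/2.
Solving: r_1 = 2, r_2 = 1.

indicial: r^2 - 3 r + 2 = 0; roots r_1 = 2, r_2 = 1


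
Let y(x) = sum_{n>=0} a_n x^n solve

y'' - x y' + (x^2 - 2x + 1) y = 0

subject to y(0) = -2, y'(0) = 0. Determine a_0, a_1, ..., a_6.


Ansatz: y(x) = sum_{n>=0} a_n x^n, so y'(x) = sum_{n>=1} n a_n x^(n-1) and y''(x) = sum_{n>=2} n(n-1) a_n x^(n-2).
Substitute into P(x) y'' + Q(x) y' + R(x) y = 0 with P(x) = 1, Q(x) = -x, R(x) = x^2 - 2x + 1, and match powers of x.
Initial conditions: a_0 = -2, a_1 = 0.
Setting the coefficient of each power of x to zero and solving order by order (substituting the coefficients already found):
  x^0: 2 a_2 + a_0 = 0  ->  2 a_2 = -a_0 = 2  ->  a_2 = 1
  x^1: 6 a_3 - 2 a_0 = 0  ->  6 a_3 = 2 a_0 = -4  ->  a_3 = -2/3
  x^2: 12 a_4 - a_2 - 2 a_1 + a_0 = 0  ->  12 a_4 = a_2 + 2 a_1 - a_0 = 3  ->  a_4 = 1/4
  x^3: 20 a_5 - 2 a_3 - 2 a_2 + a_1 = 0  ->  20 a_5 = 2 a_3 + 2 a_2 - a_1 = 2/3  ->  a_5 = 1/30
  x^4: 30 a_6 - 3 a_4 - 2 a_3 + a_2 = 0  ->  30 a_6 = 3 a_4 + 2 a_3 - a_2 = -19/12  ->  a_6 = -19/360
Truncated series: y(x) = -2 + x^2 - (2/3) x^3 + (1/4) x^4 + (1/30) x^5 - (19/360) x^6 + O(x^7).

a_0 = -2; a_1 = 0; a_2 = 1; a_3 = -2/3; a_4 = 1/4; a_5 = 1/30; a_6 = -19/360


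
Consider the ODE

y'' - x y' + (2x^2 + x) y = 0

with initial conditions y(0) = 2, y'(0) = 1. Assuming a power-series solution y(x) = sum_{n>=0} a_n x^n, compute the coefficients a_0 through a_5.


Ansatz: y(x) = sum_{n>=0} a_n x^n, so y'(x) = sum_{n>=1} n a_n x^(n-1) and y''(x) = sum_{n>=2} n(n-1) a_n x^(n-2).
Substitute into P(x) y'' + Q(x) y' + R(x) y = 0 with P(x) = 1, Q(x) = -x, R(x) = 2x^2 + x, and match powers of x.
Initial conditions: a_0 = 2, a_1 = 1.
Setting the coefficient of each power of x to zero and solving order by order (substituting the coefficients already found):
  x^0: 2 a_2 = 0  ->  a_2 = 0
  x^1: 6 a_3 - a_1 + a_0 = 0  ->  6 a_3 = a_1 - a_0 = -1  ->  a_3 = -1/6
  x^2: 12 a_4 - 2 a_2 + a_1 + 2 a_0 = 0  ->  12 a_4 = 2 a_2 - a_1 - 2 a_0 = -5  ->  a_4 = -5/12
  x^3: 20 a_5 - 3 a_3 + a_2 + 2 a_1 = 0  ->  20 a_5 = 3 a_3 - a_2 - 2 a_1 = -5/2  ->  a_5 = -1/8
Truncated series: y(x) = 2 + x - (1/6) x^3 - (5/12) x^4 - (1/8) x^5 + O(x^6).

a_0 = 2; a_1 = 1; a_2 = 0; a_3 = -1/6; a_4 = -5/12; a_5 = -1/8


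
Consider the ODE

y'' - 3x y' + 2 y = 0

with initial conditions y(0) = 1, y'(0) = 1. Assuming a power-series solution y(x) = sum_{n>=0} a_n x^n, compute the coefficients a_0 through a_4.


Ansatz: y(x) = sum_{n>=0} a_n x^n, so y'(x) = sum_{n>=1} n a_n x^(n-1) and y''(x) = sum_{n>=2} n(n-1) a_n x^(n-2).
Substitute into P(x) y'' + Q(x) y' + R(x) y = 0 with P(x) = 1, Q(x) = -3x, R(x) = 2, and match powers of x.
Initial conditions: a_0 = 1, a_1 = 1.
Setting the coefficient of each power of x to zero and solving order by order (substituting the coefficients already found):
  x^0: 2 a_2 + 2 a_0 = 0  ->  2 a_2 = -2 a_0 = -2  ->  a_2 = -1
  x^1: 6 a_3 - a_1 = 0  ->  6 a_3 = a_1 = 1  ->  a_3 = 1/6
  x^2: 12 a_4 - 4 a_2 = 0  ->  12 a_4 = 4 a_2 = -4  ->  a_4 = -1/3
Truncated series: y(x) = 1 + x - x^2 + (1/6) x^3 - (1/3) x^4 + O(x^5).

a_0 = 1; a_1 = 1; a_2 = -1; a_3 = 1/6; a_4 = -1/3


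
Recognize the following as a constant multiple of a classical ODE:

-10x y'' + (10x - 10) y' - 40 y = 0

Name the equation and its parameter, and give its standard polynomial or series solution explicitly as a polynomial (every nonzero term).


All three coefficients share the factor -10; dividing through by -10 gives  x y'' + (1 - x) y' + 4 y = 0.
This matches the Laguerre equation x y'' + (1 - x) y' + n y = 0 with n = 4; the polynomial solution is L_4(x).
With y = sum_k a_k x^k, matching x^k gives (k+1)k a_{k+1} + (k+1) a_{k+1} - k a_k + n a_k = 0, i.e. (k+1)^2 a_{k+1} = (k - n) a_k = (k - 4) a_k. The right side vanishes at k = 4, so the series terminates at degree 4.
Standard normalization L_n(0) = 1 gives a_0 = 1. Work upward with a_{k+1} = (k - 4) a_k / (k+1)^2:
  a_1 = (0 - 4)(1) / 1^2 = -4/1 = -4
  a_2 = (1 - 4)(-4) / 2^2 = 12/4 = 3
  a_3 = (2 - 4)(3) / 3^2 = -6/9 = -2/3
  a_4 = (3 - 4)(-2/3) / 4^2 = (2/3)/16 = 1/24
Hence L_4(x) = x^4/24 - 2 x^3/3 + 3 x^2 - 4 x + 1.

L_4(x); series = x^4/24 - 2 x^3/3 + 3 x^2 - 4 x + 1


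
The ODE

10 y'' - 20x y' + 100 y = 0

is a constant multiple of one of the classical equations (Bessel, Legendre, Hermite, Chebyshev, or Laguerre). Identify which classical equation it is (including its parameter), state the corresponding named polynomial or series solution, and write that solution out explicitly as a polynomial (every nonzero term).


All three coefficients share the factor 10; dividing through by 10 gives  y'' - 2x y' + 10 y = 0.
This matches the Hermite equation y'' - 2x y' + 2n y = 0 with 2n = 10, so n = 5; the polynomial solution is H_5(x).
With y = sum_k a_k x^k, matching x^k gives (k+2)(k+1) a_{k+2} = 2(k - n) a_k = 2(k - 5) a_k. The right side vanishes at k = 5, so the series with the parity of 5 terminates at degree 5.
Standard normalization: leading coefficient of H_n is 2^n, so a_5 = 2^5 = 32. Work downward with a_k = (k+1)(k+2) a_{k+2} / (2(k - n)):
  a_3 = (4)(5)(32) / (2(3 - 5)) = 640/(-4) = -160
  a_1 = (2)(3)(-160) / (2(1 - 5)) = -960/(-8) = 120
Hence H_5(x) = 32 x^5 - 160 x^3 + 120 x.

H_5(x); series = 32 x^5 - 160 x^3 + 120 x


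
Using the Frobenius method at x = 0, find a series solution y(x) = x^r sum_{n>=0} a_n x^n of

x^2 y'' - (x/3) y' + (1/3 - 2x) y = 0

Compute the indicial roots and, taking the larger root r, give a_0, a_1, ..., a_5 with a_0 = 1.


Write in Frobenius form y'' + (p(x)/x) y' + (q(x)/x^2) y = 0:
  p(x) = -1/3,  q(x) = 1/3 - 2x.
Indicial equation: r(r-1) + (-1/3) r + (1/3) = 0 -> roots r_1 = 1, r_2 = 1/3.
Take r = r_1 = 1. Let y(x) = x^r sum_{n>=0} a_n x^n with a_0 = 1.
Substitute y = x^r sum a_n x^n and match x^{r+n}. The recurrence is
  D(n) a_n - 2 a_{n-1} = 0,  where D(n) = (r+n)(r+n-1) + (-1/3)(r+n) + (1/3).
  a_n = 2 / D(n) * a_{n-1}.
Since the indicial polynomial factors as (r - r_1)(r - r_2), D(n) = (r_1 + n - r_1)(r_1 + n - r_2) = n(n + 2/3).
Evaluating step by step (a_0 = 1):
  n = 1: D(1) = 1(1 + 2/3) = 5/3; numerator = 2(1) = 2; a_1 = (2)/(5/3) = 6/5
  n = 2: D(2) = 2(2 + 2/3) = 16/3; numerator = 2(6/5) = 12/5; a_2 = (12/5)/(16/3) = 9/20
  n = 3: D(3) = 3(3 + 2/3) = 11; numerator = 2(9/20) = 9/10; a_3 = (9/10)/(11) = 9/110
  n = 4: D(4) = 4(4 + 2/3) = 56/3; numerator = 2(9/110) = 9/55; a_4 = (9/55)/(56/3) = 27/3080
  n = 5: D(5) = 5(5 + 2/3) = 85/3; numerator = 2(27/3080) = 27/1540; a_5 = (27/1540)/(85/3) = 81/130900

r = 1; a_0 = 1; a_1 = 6/5; a_2 = 9/20; a_3 = 9/110; a_4 = 27/3080; a_5 = 81/130900


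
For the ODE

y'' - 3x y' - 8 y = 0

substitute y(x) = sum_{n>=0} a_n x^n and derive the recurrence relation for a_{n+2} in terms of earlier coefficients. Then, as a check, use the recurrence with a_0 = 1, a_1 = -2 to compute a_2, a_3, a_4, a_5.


Substitute y = sum_n a_n x^n.
y''(x) has coefficient (n+2)(n+1) a_{n+2} at x^n;
-3 x y'(x) has coefficient -3 n a_n at x^n (shift);
-8 y(x) has coefficient -8 a_n at x^n.
Matching x^n: (n+2)(n+1) a_{n+2} + (-3n - 8) a_n = 0.
Thus a_{n+2} = (3n + 8) / ((n+1)(n+2)) * a_n.

Check with a_0 = 1, a_1 = -2 (apply the recurrence for n = 0, 1, 2, 3): a_0 = 1, a_1 = -2, a_2 = 4, a_3 = -11/3, a_4 = 14/3, a_5 = -187/60.

a_(n+2) = (3n + 8) / ((n+1)(n+2)) * a_n; check: a_0 = 1, a_1 = -2, a_2 = 4, a_3 = -11/3, a_4 = 14/3, a_5 = -187/60


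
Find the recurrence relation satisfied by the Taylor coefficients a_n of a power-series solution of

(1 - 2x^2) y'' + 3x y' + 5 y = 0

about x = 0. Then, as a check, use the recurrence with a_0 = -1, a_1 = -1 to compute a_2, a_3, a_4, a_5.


Substitute y = sum_n a_n x^n.
(1 - 2 x^2) y'' contributes (n+2)(n+1) a_{n+2} - 2 n(n-1) a_n at x^n.
3 x y'(x) contributes 3 n a_n at x^n.
5 y(x) contributes 5 a_n at x^n.
Matching x^n: (n+2)(n+1) a_{n+2} + (-2 n(n-1) + 3 n + 5) a_n = 0.
Thus a_{n+2} = (2 n(n-1) - 3 n - 5) / ((n+1)(n+2)) * a_n.

Check with a_0 = -1, a_1 = -1 (apply the recurrence for n = 0, 1, 2, 3): a_0 = -1, a_1 = -1, a_2 = 5/2, a_3 = 4/3, a_4 = -35/24, a_5 = -2/15.

a_(n+2) = (2 n(n-1) - 3 n - 5) / ((n+1)(n+2)) * a_n; check: a_0 = -1, a_1 = -1, a_2 = 5/2, a_3 = 4/3, a_4 = -35/24, a_5 = -2/15


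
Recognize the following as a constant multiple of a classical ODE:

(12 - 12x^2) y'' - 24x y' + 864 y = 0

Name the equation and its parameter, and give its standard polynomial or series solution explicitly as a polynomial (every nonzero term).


All three coefficients share the factor 12; dividing through by 12 gives  (1 - x^2) y'' - 2x y' + 72 y = 0.
This matches the Legendre equation (1 - x^2) y'' - 2x y' + n(n+1) y = 0 (note the -2x y' term) with n(n+1) = 72, so n = 8; the polynomial solution is P_8(x).
With y = sum_k a_k x^k, matching x^k gives (k+2)(k+1) a_{k+2} = [k(k+1) - n(n+1)] a_k = (k - 8)(k + 9) a_k. The right side vanishes at k = 8, so the series with the parity of 8 terminates at degree 8.
Standard normalization (P_n(1) = 1): leading coefficient (2n)!/(2^n (n!)^2) = 20922789888000/(256*1625702400) = 6435/128, so a_8 = 6435/128. Work downward with a_k = (k+1)(k+2) a_{k+2} / ((k - 8)(k + 9)):
  a_6 = (7)(8)(6435/128) / ((6 - 8)(6 + 9)) = (45045/16)/(-30) = -3003/32
  a_4 = (5)(6)(-3003/32) / ((4 - 8)(4 + 9)) = (-45045/16)/(-52) = 3465/64
  a_2 = (3)(4)(3465/64) / ((2 - 8)(2 + 9)) = (10395/16)/(-66) = -315/32
  a_0 = (1)(2)(-315/32) / ((0 - 8)(0 + 9)) = (-315/16)/(-72) = 35/128
Hence P_8(x) = 6435 x^8/128 - 3003 x^6/32 + 3465 x^4/64 - 315 x^2/32 + 35/128.

P_8(x); series = 6435 x^8/128 - 3003 x^6/32 + 3465 x^4/64 - 315 x^2/32 + 35/128


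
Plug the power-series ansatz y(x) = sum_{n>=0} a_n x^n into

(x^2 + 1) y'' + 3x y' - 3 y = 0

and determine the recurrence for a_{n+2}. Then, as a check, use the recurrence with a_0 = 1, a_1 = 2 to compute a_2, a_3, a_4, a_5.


Substitute y = sum_n a_n x^n.
(1 + 1 x^2) y'' contributes (n+2)(n+1) a_{n+2} + n(n-1) a_n at x^n.
3 x y'(x) contributes 3 n a_n at x^n.
-3 y(x) contributes -3 a_n at x^n.
Matching x^n: (n+2)(n+1) a_{n+2} + (n(n-1) + 3 n - 3) a_n = 0.
Thus a_{n+2} = (-n(n-1) - 3 n + 3) / ((n+1)(n+2)) * a_n.

Check with a_0 = 1, a_1 = 2 (apply the recurrence for n = 0, 1, 2, 3): a_0 = 1, a_1 = 2, a_2 = 3/2, a_3 = 0, a_4 = -5/8, a_5 = 0.

a_(n+2) = (-n(n-1) - 3 n + 3) / ((n+1)(n+2)) * a_n; check: a_0 = 1, a_1 = 2, a_2 = 3/2, a_3 = 0, a_4 = -5/8, a_5 = 0


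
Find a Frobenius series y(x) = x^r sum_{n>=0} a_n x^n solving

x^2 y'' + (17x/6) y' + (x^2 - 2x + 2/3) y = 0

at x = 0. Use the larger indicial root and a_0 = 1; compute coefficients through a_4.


Write in Frobenius form y'' + (p(x)/x) y' + (q(x)/x^2) y = 0:
  p(x) = 17/6,  q(x) = x^2 - 2x + 2/3.
Indicial equation: r(r-1) + (17/6) r + (2/3) = 0 -> roots r_1 = -1/2, r_2 = -4/3.
Take r = r_1 = -1/2. Let y(x) = x^r sum_{n>=0} a_n x^n with a_0 = 1.
Substitute y = x^r sum a_n x^n and match x^{r+n}. The recurrence is
  D(n) a_n - 2 a_{n-1} + 1 a_{n-2} = 0,  where D(n) = (r+n)(r+n-1) + (17/6)(r+n) + (2/3).
  a_n = [2 a_{n-1} - 1 a_{n-2}] / D(n).
Since the indicial polynomial factors as (r - r_1)(r - r_2), D(n) = (r_1 + n - r_1)(r_1 + n - r_2) = n(n + 5/6).
Evaluating step by step (a_0 = 1):
  n = 1: D(1) = 1(1 + 5/6) = 11/6; numerator = 2(1) = 2; a_1 = (2)/(11/6) = 12/11
  n = 2: D(2) = 2(2 + 5/6) = 17/3; numerator = 2(12/11) - 1(1) = 13/11; a_2 = (13/11)/(17/3) = 39/187
  n = 3: D(3) = 3(3 + 5/6) = 23/2; numerator = 2(39/187) - 1(12/11) = -126/187; a_3 = (-126/187)/(23/2) = -252/4301
  n = 4: D(4) = 4(4 + 5/6) = 58/3; numerator = 2(-252/4301) - 1(39/187) = -1401/4301; a_4 = (-1401/4301)/(58/3) = -4203/249458

r = -1/2; a_0 = 1; a_1 = 12/11; a_2 = 39/187; a_3 = -252/4301; a_4 = -4203/249458


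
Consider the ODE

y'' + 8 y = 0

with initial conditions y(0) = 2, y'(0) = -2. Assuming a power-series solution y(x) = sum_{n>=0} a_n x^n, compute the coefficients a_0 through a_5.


Ansatz: y(x) = sum_{n>=0} a_n x^n, so y'(x) = sum_{n>=1} n a_n x^(n-1) and y''(x) = sum_{n>=2} n(n-1) a_n x^(n-2).
Substitute into P(x) y'' + Q(x) y' + R(x) y = 0 with P(x) = 1, Q(x) = 0, R(x) = 8, and match powers of x.
Initial conditions: a_0 = 2, a_1 = -2.
Setting the coefficient of each power of x to zero and solving order by order (substituting the coefficients already found):
  x^0: 2 a_2 + 8 a_0 = 0  ->  2 a_2 = -8 a_0 = -16  ->  a_2 = -8
  x^1: 6 a_3 + 8 a_1 = 0  ->  6 a_3 = -8 a_1 = 16  ->  a_3 = 8/3
  x^2: 12 a_4 + 8 a_2 = 0  ->  12 a_4 = -8 a_2 = 64  ->  a_4 = 16/3
  x^3: 20 a_5 + 8 a_3 = 0  ->  20 a_5 = -8 a_3 = -64/3  ->  a_5 = -16/15
Truncated series: y(x) = 2 - 2 x - 8 x^2 + (8/3) x^3 + (16/3) x^4 - (16/15) x^5 + O(x^6).

a_0 = 2; a_1 = -2; a_2 = -8; a_3 = 8/3; a_4 = 16/3; a_5 = -16/15


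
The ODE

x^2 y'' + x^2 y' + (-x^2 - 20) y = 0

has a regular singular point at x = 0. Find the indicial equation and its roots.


Divide by x^2 to reach normal form y'' + P_1(x) y' + P_2(x) y = 0 with P_1(x) = 1 and P_2(x) = -1 - 20/x^2.
x = 0 is a singular point because the y-coefficient -1 - 20/x^2 has a pole at x = 0.
It is a regular singular point because x P_1(x) = p(x) = x and x^2 P_2(x) = q(x) = -x^2 - 20 are polynomials, hence analytic at x = 0.
p(0) = 0,  q(0) = -20.
Indicial equation: r(r-1) + p(0) r + q(0) = 0, i.e. r^2 + (p(0) - 1) r + q(0) = 0, i.e. r^2 - 1 r - 20 = 0.
Discriminant: (-1)^2 - 4(-20) = 81, so r = (1 ± 9)/2.
Solving: r_1 = 5, r_2 = -4.

indicial: r^2 - 1 r - 20 = 0; roots r_1 = 5, r_2 = -4


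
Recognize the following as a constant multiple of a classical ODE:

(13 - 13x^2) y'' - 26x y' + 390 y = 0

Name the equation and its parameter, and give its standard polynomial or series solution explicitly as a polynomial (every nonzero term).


All three coefficients share the factor 13; dividing through by 13 gives  (1 - x^2) y'' - 2x y' + 30 y = 0.
This matches the Legendre equation (1 - x^2) y'' - 2x y' + n(n+1) y = 0 (note the -2x y' term) with n(n+1) = 30, so n = 5; the polynomial solution is P_5(x).
With y = sum_k a_k x^k, matching x^k gives (k+2)(k+1) a_{k+2} = [k(k+1) - n(n+1)] a_k = (k - 5)(k + 6) a_k. The right side vanishes at k = 5, so the series with the parity of 5 terminates at degree 5.
Standard normalization (P_n(1) = 1): leading coefficient (2n)!/(2^n (n!)^2) = 3628800/(32*14400) = 63/8, so a_5 = 63/8. Work downward with a_k = (k+1)(k+2) a_{k+2} / ((k - 5)(k + 6)):
  a_3 = (4)(5)(63/8) / ((3 - 5)(3 + 6)) = (315/2)/(-18) = -35/4
  a_1 = (2)(3)(-35/4) / ((1 - 5)(1 + 6)) = (-105/2)/(-28) = 15/8
Hence P_5(x) = 63 x^5/8 - 35 x^3/4 + 15 x/8.

P_5(x); series = 63 x^5/8 - 35 x^3/4 + 15 x/8


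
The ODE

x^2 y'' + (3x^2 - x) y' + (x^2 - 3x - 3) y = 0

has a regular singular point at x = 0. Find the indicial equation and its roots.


Divide by x^2 to reach normal form y'' + P_1(x) y' + P_2(x) y = 0 with P_1(x) = 3 - 1/x and P_2(x) = 1 - 3/x - 3/x^2.
x = 0 is a singular point because the y'-coefficient 3 - 1/x has a pole at x = 0 and the y-coefficient 1 - 3/x - 3/x^2 has a pole at x = 0.
It is a regular singular point because x P_1(x) = p(x) = 3x - 1 and x^2 P_2(x) = q(x) = x^2 - 3x - 3 are polynomials, hence analytic at x = 0.
p(0) = -1,  q(0) = -3.
Indicial equation: r(r-1) + p(0) r + q(0) = 0, i.e. r^2 + (p(0) - 1) r + q(0) = 0, i.e. r^2 - 2 r - 3 = 0.
Discriminant: (-2)^2 - 4(-3) = 16, so r = (2 ± 4)/2.
Solving: r_1 = 3, r_2 = -1.

indicial: r^2 - 2 r - 3 = 0; roots r_1 = 3, r_2 = -1


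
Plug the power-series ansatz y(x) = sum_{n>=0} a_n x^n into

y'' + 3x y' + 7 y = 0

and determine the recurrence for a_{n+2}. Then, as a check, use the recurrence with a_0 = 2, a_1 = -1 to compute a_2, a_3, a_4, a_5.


Substitute y = sum_n a_n x^n.
y''(x) has coefficient (n+2)(n+1) a_{n+2} at x^n;
3 x y'(x) has coefficient 3 n a_n at x^n (shift);
7 y(x) has coefficient 7 a_n at x^n.
Matching x^n: (n+2)(n+1) a_{n+2} + (3n + 7) a_n = 0.
Thus a_{n+2} = (-3n - 7) / ((n+1)(n+2)) * a_n.

Check with a_0 = 2, a_1 = -1 (apply the recurrence for n = 0, 1, 2, 3): a_0 = 2, a_1 = -1, a_2 = -7, a_3 = 5/3, a_4 = 91/12, a_5 = -4/3.

a_(n+2) = (-3n - 7) / ((n+1)(n+2)) * a_n; check: a_0 = 2, a_1 = -1, a_2 = -7, a_3 = 5/3, a_4 = 91/12, a_5 = -4/3


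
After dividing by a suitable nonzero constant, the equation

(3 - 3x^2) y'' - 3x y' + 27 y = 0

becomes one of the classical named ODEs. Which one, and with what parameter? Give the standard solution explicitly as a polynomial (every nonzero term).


All three coefficients share the factor 3; dividing through by 3 gives  (1 - x^2) y'' - x y' + 9 y = 0.
This matches the Chebyshev equation (1 - x^2) y'' - x y' + n^2 y = 0 (note the -x y' term, not -2x y') with n^2 = 9, so n = 3; the polynomial solution is T_3(x).
With y = sum_k a_k x^k, matching x^k gives (k+2)(k+1) a_{k+2} = (k^2 - n^2) a_k = (k - 3)(k + 3) a_k. The right side vanishes at k = 3, so the series with the parity of 3 terminates at degree 3.
Standard normalization: leading coefficient of T_n is 2^(n-1), so a_3 = 2^2 = 4. Work downward with a_k = (k+1)(k+2) a_{k+2} / ((k - 3)(k + 3)):
  a_1 = (2)(3)(4) / ((1 - 3)(1 + 3)) = 24/(-8) = -3
Hence T_3(x) = 4 x^3 - 3 x.

T_3(x); series = 4 x^3 - 3 x


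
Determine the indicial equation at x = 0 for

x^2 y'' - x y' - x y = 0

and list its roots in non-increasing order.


Divide by x^2 to reach normal form y'' + P_1(x) y' + P_2(x) y = 0 with P_1(x) = -1/x and P_2(x) = -1/x.
x = 0 is a singular point because the y'-coefficient -1/x has a pole at x = 0 and the y-coefficient -1/x has a pole at x = 0.
It is a regular singular point because x P_1(x) = p(x) = -1 and x^2 P_2(x) = q(x) = -x are polynomials, hence analytic at x = 0.
p(0) = -1,  q(0) = 0.
Indicial equation: r(r-1) + p(0) r + q(0) = 0, i.e. r^2 + (p(0) - 1) r + q(0) = 0, i.e. r^2 - 2 r = 0.
Discriminant: (-2)^2 - 4(0) = 4, so r = (2 ± 2)/2.
Solving: r_1 = 2, r_2 = 0.

indicial: r^2 - 2 r = 0; roots r_1 = 2, r_2 = 0


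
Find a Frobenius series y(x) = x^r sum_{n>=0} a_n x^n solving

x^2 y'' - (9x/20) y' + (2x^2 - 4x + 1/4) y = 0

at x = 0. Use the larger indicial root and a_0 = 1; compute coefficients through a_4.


Write in Frobenius form y'' + (p(x)/x) y' + (q(x)/x^2) y = 0:
  p(x) = -9/20,  q(x) = 2x^2 - 4x + 1/4.
Indicial equation: r(r-1) + (-9/20) r + (1/4) = 0 -> roots r_1 = 5/4, r_2 = 1/5.
Take r = r_1 = 5/4. Let y(x) = x^r sum_{n>=0} a_n x^n with a_0 = 1.
Substitute y = x^r sum a_n x^n and match x^{r+n}. The recurrence is
  D(n) a_n - 4 a_{n-1} + 2 a_{n-2} = 0,  where D(n) = (r+n)(r+n-1) + (-9/20)(r+n) + (1/4).
  a_n = [4 a_{n-1} - 2 a_{n-2}] / D(n).
Since the indicial polynomial factors as (r - r_1)(r - r_2), D(n) = (r_1 + n - r_1)(r_1 + n - r_2) = n(n + 21/20).
Evaluating step by step (a_0 = 1):
  n = 1: D(1) = 1(1 + 21/20) = 41/20; numerator = 4(1) = 4; a_1 = (4)/(41/20) = 80/41
  n = 2: D(2) = 2(2 + 21/20) = 61/10; numerator = 4(80/41) - 2(1) = 238/41; a_2 = (238/41)/(61/10) = 2380/2501
  n = 3: D(3) = 3(3 + 21/20) = 243/20; numerator = 4(2380/2501) - 2(80/41) = -240/2501; a_3 = (-240/2501)/(243/20) = -1600/202581
  n = 4: D(4) = 4(4 + 21/20) = 101/5; numerator = 4(-1600/202581) - 2(2380/2501) = -9560/4941; a_4 = (-9560/4941)/(101/5) = -47800/499041

r = 5/4; a_0 = 1; a_1 = 80/41; a_2 = 2380/2501; a_3 = -1600/202581; a_4 = -47800/499041


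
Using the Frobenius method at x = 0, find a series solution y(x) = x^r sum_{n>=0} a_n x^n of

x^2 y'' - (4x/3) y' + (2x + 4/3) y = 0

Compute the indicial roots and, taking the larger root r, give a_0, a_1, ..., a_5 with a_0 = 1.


Write in Frobenius form y'' + (p(x)/x) y' + (q(x)/x^2) y = 0:
  p(x) = -4/3,  q(x) = 2x + 4/3.
Indicial equation: r(r-1) + (-4/3) r + (4/3) = 0 -> roots r_1 = 4/3, r_2 = 1.
Take r = r_1 = 4/3. Let y(x) = x^r sum_{n>=0} a_n x^n with a_0 = 1.
Substitute y = x^r sum a_n x^n and match x^{r+n}. The recurrence is
  D(n) a_n + 2 a_{n-1} = 0,  where D(n) = (r+n)(r+n-1) + (-4/3)(r+n) + (4/3).
  a_n = -2 / D(n) * a_{n-1}.
Since the indicial polynomial factors as (r - r_1)(r - r_2), D(n) = (r_1 + n - r_1)(r_1 + n - r_2) = n(n + 1/3).
Evaluating step by step (a_0 = 1):
  n = 1: D(1) = 1(1 + 1/3) = 4/3; numerator = -2(1) = -2; a_1 = (-2)/(4/3) = -3/2
  n = 2: D(2) = 2(2 + 1/3) = 14/3; numerator = -2(-3/2) = 3; a_2 = (3)/(14/3) = 9/14
  n = 3: D(3) = 3(3 + 1/3) = 10; numerator = -2(9/14) = -9/7; a_3 = (-9/7)/(10) = -9/70
  n = 4: D(4) = 4(4 + 1/3) = 52/3; numerator = -2(-9/70) = 9/35; a_4 = (9/35)/(52/3) = 27/1820
  n = 5: D(5) = 5(5 + 1/3) = 80/3; numerator = -2(27/1820) = -27/910; a_5 = (-27/910)/(80/3) = -81/72800

r = 4/3; a_0 = 1; a_1 = -3/2; a_2 = 9/14; a_3 = -9/70; a_4 = 27/1820; a_5 = -81/72800


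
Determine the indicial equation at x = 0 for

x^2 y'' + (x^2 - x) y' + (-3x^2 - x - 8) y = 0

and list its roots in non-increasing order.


Divide by x^2 to reach normal form y'' + P_1(x) y' + P_2(x) y = 0 with P_1(x) = 1 - 1/x and P_2(x) = -3 - 1/x - 8/x^2.
x = 0 is a singular point because the y'-coefficient 1 - 1/x has a pole at x = 0 and the y-coefficient -3 - 1/x - 8/x^2 has a pole at x = 0.
It is a regular singular point because x P_1(x) = p(x) = x - 1 and x^2 P_2(x) = q(x) = -3x^2 - x - 8 are polynomials, hence analytic at x = 0.
p(0) = -1,  q(0) = -8.
Indicial equation: r(r-1) + p(0) r + q(0) = 0, i.e. r^2 + (p(0) - 1) r + q(0) = 0, i.e. r^2 - 2 r - 8 = 0.
Discriminant: (-2)^2 - 4(-8) = 36, so r = (2 ± 6)/2.
Solving: r_1 = 4, r_2 = -2.

indicial: r^2 - 2 r - 8 = 0; roots r_1 = 4, r_2 = -2


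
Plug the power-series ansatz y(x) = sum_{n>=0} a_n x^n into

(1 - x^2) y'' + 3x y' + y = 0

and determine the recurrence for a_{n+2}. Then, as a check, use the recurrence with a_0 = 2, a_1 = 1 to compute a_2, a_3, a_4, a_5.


Substitute y = sum_n a_n x^n.
(1 - 1 x^2) y'' contributes (n+2)(n+1) a_{n+2} - n(n-1) a_n at x^n.
3 x y'(x) contributes 3 n a_n at x^n.
y(x) contributes 1 a_n at x^n.
Matching x^n: (n+2)(n+1) a_{n+2} + (-n(n-1) + 3 n + 1) a_n = 0.
Thus a_{n+2} = (n(n-1) - 3 n - 1) / ((n+1)(n+2)) * a_n.

Check with a_0 = 2, a_1 = 1 (apply the recurrence for n = 0, 1, 2, 3): a_0 = 2, a_1 = 1, a_2 = -1, a_3 = -2/3, a_4 = 5/12, a_5 = 2/15.

a_(n+2) = (n(n-1) - 3 n - 1) / ((n+1)(n+2)) * a_n; check: a_0 = 2, a_1 = 1, a_2 = -1, a_3 = -2/3, a_4 = 5/12, a_5 = 2/15
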